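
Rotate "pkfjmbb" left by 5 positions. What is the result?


Input: "pkfjmbb", rotate left by 5
First 5 characters: "pkfjm"
Remaining characters: "bb"
Concatenate remaining + first: "bb" + "pkfjm" = "bbpkfjm"

bbpkfjm


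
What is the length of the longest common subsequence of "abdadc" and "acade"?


LCS of "abdadc" and "acade"
DP table:
           a    c    a    d    e
      0    0    0    0    0    0
  a   0    1    1    1    1    1
  b   0    1    1    1    1    1
  d   0    1    1    1    2    2
  a   0    1    1    2    2    2
  d   0    1    1    2    3    3
  c   0    1    2    2    3    3
LCS length = dp[6][5] = 3

3


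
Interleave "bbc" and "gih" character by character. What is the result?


Interleaving "bbc" and "gih":
  Position 0: 'b' from first, 'g' from second => "bg"
  Position 1: 'b' from first, 'i' from second => "bi"
  Position 2: 'c' from first, 'h' from second => "ch"
Result: bgbich

bgbich


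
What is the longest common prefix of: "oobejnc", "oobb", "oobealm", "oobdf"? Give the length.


Words: oobejnc, oobb, oobealm, oobdf
  Position 0: all 'o' => match
  Position 1: all 'o' => match
  Position 2: all 'b' => match
  Position 3: ('e', 'b', 'e', 'd') => mismatch, stop
LCP = "oob" (length 3)

3


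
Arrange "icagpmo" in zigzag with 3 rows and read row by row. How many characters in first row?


Zigzag "icagpmo" into 3 rows:
Placing characters:
  'i' => row 0
  'c' => row 1
  'a' => row 2
  'g' => row 1
  'p' => row 0
  'm' => row 1
  'o' => row 2
Rows:
  Row 0: "ip"
  Row 1: "cgm"
  Row 2: "ao"
First row length: 2

2


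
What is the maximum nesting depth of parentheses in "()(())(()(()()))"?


Input: "()(())(()(()()))"
Tracking depth:
  Position 0 '(': depth becomes 1
  Position 1 ')': depth becomes 0
  Position 2 '(': depth becomes 1
  Position 3 '(': depth becomes 2
  Position 4 ')': depth becomes 1
  Position 5 ')': depth becomes 0
  Position 6 '(': depth becomes 1
  Position 7 '(': depth becomes 2
  Position 8 ')': depth becomes 1
  Position 9 '(': depth becomes 2
  Position 10 '(': depth becomes 3
  Position 11 ')': depth becomes 2
  Position 12 '(': depth becomes 3
  Position 13 ')': depth becomes 2
  Position 14 ')': depth becomes 1
  Position 15 ')': depth becomes 0
Maximum depth reached: 3

3


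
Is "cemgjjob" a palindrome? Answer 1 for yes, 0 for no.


Input: cemgjjob
Reversed: bojjgmec
  Compare pos 0 ('c') with pos 7 ('b'): MISMATCH
  Compare pos 1 ('e') with pos 6 ('o'): MISMATCH
  Compare pos 2 ('m') with pos 5 ('j'): MISMATCH
  Compare pos 3 ('g') with pos 4 ('j'): MISMATCH
Result: not a palindrome

0


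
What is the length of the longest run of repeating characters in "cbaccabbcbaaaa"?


Input: "cbaccabbcbaaaa"
Scanning for longest run:
  Position 1 ('b'): new char, reset run to 1
  Position 2 ('a'): new char, reset run to 1
  Position 3 ('c'): new char, reset run to 1
  Position 4 ('c'): continues run of 'c', length=2
  Position 5 ('a'): new char, reset run to 1
  Position 6 ('b'): new char, reset run to 1
  Position 7 ('b'): continues run of 'b', length=2
  Position 8 ('c'): new char, reset run to 1
  Position 9 ('b'): new char, reset run to 1
  Position 10 ('a'): new char, reset run to 1
  Position 11 ('a'): continues run of 'a', length=2
  Position 12 ('a'): continues run of 'a', length=3
  Position 13 ('a'): continues run of 'a', length=4
Longest run: 'a' with length 4

4


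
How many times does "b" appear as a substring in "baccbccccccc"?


Searching for "b" in "baccbccccccc"
Scanning each position:
  Position 0: "b" => MATCH
  Position 1: "a" => no
  Position 2: "c" => no
  Position 3: "c" => no
  Position 4: "b" => MATCH
  Position 5: "c" => no
  Position 6: "c" => no
  Position 7: "c" => no
  Position 8: "c" => no
  Position 9: "c" => no
  Position 10: "c" => no
  Position 11: "c" => no
Total occurrences: 2

2


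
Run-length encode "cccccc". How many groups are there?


Input: cccccc
Scanning for consecutive runs:
  Group 1: 'c' x 6 (positions 0-5)
Total groups: 1

1


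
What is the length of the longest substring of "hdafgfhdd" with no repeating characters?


Input: "hdafgfhdd"
Sliding window (track last position of each char):
  Position 0 ('h'): window [0,0] length 1 -- new best
  Position 1 ('d'): window [0,1] length 2 -- new best
  Position 2 ('a'): window [0,2] length 3 -- new best
  Position 3 ('f'): window [0,3] length 4 -- new best
  Position 4 ('g'): window [0,4] length 5 -- new best
  Position 5 ('f'): repeat (last at 3), move window start to 4
  Position 5 ('f'): window [4,5] length 2
  Position 6 ('h'): window [4,6] length 3
  Position 7 ('d'): window [4,7] length 4
  Position 8 ('d'): repeat (last at 7), move window start to 8
  Position 8 ('d'): window [8,8] length 1
Longest substring with no repeats: "hdafg" with length 5

5


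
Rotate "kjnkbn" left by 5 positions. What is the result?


Input: "kjnkbn", rotate left by 5
First 5 characters: "kjnkb"
Remaining characters: "n"
Concatenate remaining + first: "n" + "kjnkb" = "nkjnkb"

nkjnkb


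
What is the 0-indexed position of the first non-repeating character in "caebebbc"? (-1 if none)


Input: caebebbc
Character frequencies:
  'a': 1
  'b': 3
  'c': 2
  'e': 2
Scanning left to right for freq == 1:
  Position 0 ('c'): freq=2, skip
  Position 1 ('a'): unique! => answer = 1

1


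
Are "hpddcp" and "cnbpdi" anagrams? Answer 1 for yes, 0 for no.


Strings: "hpddcp", "cnbpdi"
Sorted first:  cddhpp
Sorted second: bcdinp
Differ at position 0: 'c' vs 'b' => not anagrams

0


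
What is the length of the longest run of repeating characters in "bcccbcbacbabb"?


Input: "bcccbcbacbabb"
Scanning for longest run:
  Position 1 ('c'): new char, reset run to 1
  Position 2 ('c'): continues run of 'c', length=2
  Position 3 ('c'): continues run of 'c', length=3
  Position 4 ('b'): new char, reset run to 1
  Position 5 ('c'): new char, reset run to 1
  Position 6 ('b'): new char, reset run to 1
  Position 7 ('a'): new char, reset run to 1
  Position 8 ('c'): new char, reset run to 1
  Position 9 ('b'): new char, reset run to 1
  Position 10 ('a'): new char, reset run to 1
  Position 11 ('b'): new char, reset run to 1
  Position 12 ('b'): continues run of 'b', length=2
Longest run: 'c' with length 3

3


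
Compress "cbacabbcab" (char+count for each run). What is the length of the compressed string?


Input: cbacabbcab
Runs:
  'c' x 1 => "c1"
  'b' x 1 => "b1"
  'a' x 1 => "a1"
  'c' x 1 => "c1"
  'a' x 1 => "a1"
  'b' x 2 => "b2"
  'c' x 1 => "c1"
  'a' x 1 => "a1"
  'b' x 1 => "b1"
Compressed: "c1b1a1c1a1b2c1a1b1"
Compressed length: 18

18


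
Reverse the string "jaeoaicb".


Input: jaeoaicb
Reading characters right to left:
  Position 7: 'b'
  Position 6: 'c'
  Position 5: 'i'
  Position 4: 'a'
  Position 3: 'o'
  Position 2: 'e'
  Position 1: 'a'
  Position 0: 'j'
Reversed: bciaoeaj

bciaoeaj


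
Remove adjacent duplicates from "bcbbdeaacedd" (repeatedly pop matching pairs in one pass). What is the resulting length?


Input: bcbbdeaacedd
Stack-based adjacent duplicate removal:
  Read 'b': push. Stack: b
  Read 'c': push. Stack: bc
  Read 'b': push. Stack: bcb
  Read 'b': matches stack top 'b' => pop. Stack: bc
  Read 'd': push. Stack: bcd
  Read 'e': push. Stack: bcde
  Read 'a': push. Stack: bcdea
  Read 'a': matches stack top 'a' => pop. Stack: bcde
  Read 'c': push. Stack: bcdec
  Read 'e': push. Stack: bcdece
  Read 'd': push. Stack: bcdeced
  Read 'd': matches stack top 'd' => pop. Stack: bcdece
Final stack: "bcdece" (length 6)

6


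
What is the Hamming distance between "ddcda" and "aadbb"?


Comparing "ddcda" and "aadbb" position by position:
  Position 0: 'd' vs 'a' => differ
  Position 1: 'd' vs 'a' => differ
  Position 2: 'c' vs 'd' => differ
  Position 3: 'd' vs 'b' => differ
  Position 4: 'a' vs 'b' => differ
Total differences (Hamming distance): 5

5


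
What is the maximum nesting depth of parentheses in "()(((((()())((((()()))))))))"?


Input: "()(((((()())((((()()))))))))"
Tracking depth:
  Position 0 '(': depth becomes 1
  Position 1 ')': depth becomes 0
  Position 2 '(': depth becomes 1
  Position 3 '(': depth becomes 2
  Position 4 '(': depth becomes 3
  Position 5 '(': depth becomes 4
  Position 6 '(': depth becomes 5
  Position 7 '(': depth becomes 6
  Position 8 ')': depth becomes 5
  Position 9 '(': depth becomes 6
  Position 10 ')': depth becomes 5
  Position 11 ')': depth becomes 4
  Position 12 '(': depth becomes 5
  Position 13 '(': depth becomes 6
  Position 14 '(': depth becomes 7
  Position 15 '(': depth becomes 8
  Position 16 '(': depth becomes 9
  Position 17 ')': depth becomes 8
  Position 18 '(': depth becomes 9
  Position 19 ')': depth becomes 8
  Position 20 ')': depth becomes 7
  Position 21 ')': depth becomes 6
  Position 22 ')': depth becomes 5
  Position 23 ')': depth becomes 4
  Position 24 ')': depth becomes 3
  Position 25 ')': depth becomes 2
  Position 26 ')': depth becomes 1
  Position 27 ')': depth becomes 0
Maximum depth reached: 9

9


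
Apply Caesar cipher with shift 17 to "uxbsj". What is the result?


Caesar cipher: shift "uxbsj" by 17
  'u' (pos 20) + 17 = pos 11 = 'l'
  'x' (pos 23) + 17 = pos 14 = 'o'
  'b' (pos 1) + 17 = pos 18 = 's'
  's' (pos 18) + 17 = pos 9 = 'j'
  'j' (pos 9) + 17 = pos 0 = 'a'
Result: losja

losja


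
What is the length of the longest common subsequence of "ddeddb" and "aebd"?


LCS of "ddeddb" and "aebd"
DP table:
           a    e    b    d
      0    0    0    0    0
  d   0    0    0    0    1
  d   0    0    0    0    1
  e   0    0    1    1    1
  d   0    0    1    1    2
  d   0    0    1    1    2
  b   0    0    1    2    2
LCS length = dp[6][4] = 2

2


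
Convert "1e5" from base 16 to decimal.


Input: "1e5" in base 16
Positional expansion:
  Digit '1' (value 1) x 16^2 = 256
  Digit 'e' (value 14) x 16^1 = 224
  Digit '5' (value 5) x 16^0 = 5
Sum = 485

485


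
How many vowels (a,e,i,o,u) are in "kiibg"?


Input: kiibg
Checking each character:
  'k' at position 0: consonant
  'i' at position 1: vowel (running total: 1)
  'i' at position 2: vowel (running total: 2)
  'b' at position 3: consonant
  'g' at position 4: consonant
Total vowels: 2

2


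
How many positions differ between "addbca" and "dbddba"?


Comparing "addbca" and "dbddba" position by position:
  Position 0: 'a' vs 'd' => DIFFER
  Position 1: 'd' vs 'b' => DIFFER
  Position 2: 'd' vs 'd' => same
  Position 3: 'b' vs 'd' => DIFFER
  Position 4: 'c' vs 'b' => DIFFER
  Position 5: 'a' vs 'a' => same
Positions that differ: 4

4


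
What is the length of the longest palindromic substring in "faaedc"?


Input: "faaedc"
Checking substrings for palindromes:
  [1:3] "aa" (len 2) => palindrome
Longest palindromic substring: "aa" with length 2

2


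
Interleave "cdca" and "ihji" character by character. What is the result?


Interleaving "cdca" and "ihji":
  Position 0: 'c' from first, 'i' from second => "ci"
  Position 1: 'd' from first, 'h' from second => "dh"
  Position 2: 'c' from first, 'j' from second => "cj"
  Position 3: 'a' from first, 'i' from second => "ai"
Result: cidhcjai

cidhcjai


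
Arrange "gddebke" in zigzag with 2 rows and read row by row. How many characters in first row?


Zigzag "gddebke" into 2 rows:
Placing characters:
  'g' => row 0
  'd' => row 1
  'd' => row 0
  'e' => row 1
  'b' => row 0
  'k' => row 1
  'e' => row 0
Rows:
  Row 0: "gdbe"
  Row 1: "dek"
First row length: 4

4


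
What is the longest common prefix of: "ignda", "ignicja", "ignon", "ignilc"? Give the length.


Words: ignda, ignicja, ignon, ignilc
  Position 0: all 'i' => match
  Position 1: all 'g' => match
  Position 2: all 'n' => match
  Position 3: ('d', 'i', 'o', 'i') => mismatch, stop
LCP = "ign" (length 3)

3


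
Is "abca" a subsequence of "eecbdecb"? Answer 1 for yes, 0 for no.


Check if "abca" is a subsequence of "eecbdecb"
Greedy scan:
  Position 0 ('e'): no match needed
  Position 1 ('e'): no match needed
  Position 2 ('c'): no match needed
  Position 3 ('b'): no match needed
  Position 4 ('d'): no match needed
  Position 5 ('e'): no match needed
  Position 6 ('c'): no match needed
  Position 7 ('b'): no match needed
Only matched 0/4 characters => not a subsequence

0


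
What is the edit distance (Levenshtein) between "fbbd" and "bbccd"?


Computing edit distance: "fbbd" -> "bbccd"
DP table:
           b    b    c    c    d
      0    1    2    3    4    5
  f   1    1    2    3    4    5
  b   2    1    1    2    3    4
  b   3    2    1    2    3    4
  d   4    3    2    2    3    3
Edit distance = dp[4][5] = 3

3


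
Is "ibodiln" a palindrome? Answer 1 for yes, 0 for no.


Input: ibodiln
Reversed: nlidobi
  Compare pos 0 ('i') with pos 6 ('n'): MISMATCH
  Compare pos 1 ('b') with pos 5 ('l'): MISMATCH
  Compare pos 2 ('o') with pos 4 ('i'): MISMATCH
Result: not a palindrome

0


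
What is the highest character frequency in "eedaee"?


Input: eedaee
Character counts:
  'a': 1
  'd': 1
  'e': 4
Maximum frequency: 4

4


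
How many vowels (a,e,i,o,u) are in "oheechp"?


Input: oheechp
Checking each character:
  'o' at position 0: vowel (running total: 1)
  'h' at position 1: consonant
  'e' at position 2: vowel (running total: 2)
  'e' at position 3: vowel (running total: 3)
  'c' at position 4: consonant
  'h' at position 5: consonant
  'p' at position 6: consonant
Total vowels: 3

3


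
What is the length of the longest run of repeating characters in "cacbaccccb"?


Input: "cacbaccccb"
Scanning for longest run:
  Position 1 ('a'): new char, reset run to 1
  Position 2 ('c'): new char, reset run to 1
  Position 3 ('b'): new char, reset run to 1
  Position 4 ('a'): new char, reset run to 1
  Position 5 ('c'): new char, reset run to 1
  Position 6 ('c'): continues run of 'c', length=2
  Position 7 ('c'): continues run of 'c', length=3
  Position 8 ('c'): continues run of 'c', length=4
  Position 9 ('b'): new char, reset run to 1
Longest run: 'c' with length 4

4


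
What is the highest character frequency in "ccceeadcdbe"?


Input: ccceeadcdbe
Character counts:
  'a': 1
  'b': 1
  'c': 4
  'd': 2
  'e': 3
Maximum frequency: 4

4


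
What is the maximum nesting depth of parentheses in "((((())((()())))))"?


Input: "((((())((()())))))"
Tracking depth:
  Position 0 '(': depth becomes 1
  Position 1 '(': depth becomes 2
  Position 2 '(': depth becomes 3
  Position 3 '(': depth becomes 4
  Position 4 '(': depth becomes 5
  Position 5 ')': depth becomes 4
  Position 6 ')': depth becomes 3
  Position 7 '(': depth becomes 4
  Position 8 '(': depth becomes 5
  Position 9 '(': depth becomes 6
  Position 10 ')': depth becomes 5
  Position 11 '(': depth becomes 6
  Position 12 ')': depth becomes 5
  Position 13 ')': depth becomes 4
  Position 14 ')': depth becomes 3
  Position 15 ')': depth becomes 2
  Position 16 ')': depth becomes 1
  Position 17 ')': depth becomes 0
Maximum depth reached: 6

6


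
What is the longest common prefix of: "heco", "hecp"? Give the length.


Words: heco, hecp
  Position 0: all 'h' => match
  Position 1: all 'e' => match
  Position 2: all 'c' => match
  Position 3: ('o', 'p') => mismatch, stop
LCP = "hec" (length 3)

3


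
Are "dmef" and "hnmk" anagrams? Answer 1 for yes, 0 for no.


Strings: "dmef", "hnmk"
Sorted first:  defm
Sorted second: hkmn
Differ at position 0: 'd' vs 'h' => not anagrams

0


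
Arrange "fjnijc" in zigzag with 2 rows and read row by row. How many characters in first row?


Zigzag "fjnijc" into 2 rows:
Placing characters:
  'f' => row 0
  'j' => row 1
  'n' => row 0
  'i' => row 1
  'j' => row 0
  'c' => row 1
Rows:
  Row 0: "fnj"
  Row 1: "jic"
First row length: 3

3


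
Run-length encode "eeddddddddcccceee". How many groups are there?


Input: eeddddddddcccceee
Scanning for consecutive runs:
  Group 1: 'e' x 2 (positions 0-1)
  Group 2: 'd' x 8 (positions 2-9)
  Group 3: 'c' x 4 (positions 10-13)
  Group 4: 'e' x 3 (positions 14-16)
Total groups: 4

4


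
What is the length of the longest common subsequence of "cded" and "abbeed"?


LCS of "cded" and "abbeed"
DP table:
           a    b    b    e    e    d
      0    0    0    0    0    0    0
  c   0    0    0    0    0    0    0
  d   0    0    0    0    0    0    1
  e   0    0    0    0    1    1    1
  d   0    0    0    0    1    1    2
LCS length = dp[4][6] = 2

2


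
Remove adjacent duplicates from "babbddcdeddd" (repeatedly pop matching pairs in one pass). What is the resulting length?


Input: babbddcdeddd
Stack-based adjacent duplicate removal:
  Read 'b': push. Stack: b
  Read 'a': push. Stack: ba
  Read 'b': push. Stack: bab
  Read 'b': matches stack top 'b' => pop. Stack: ba
  Read 'd': push. Stack: bad
  Read 'd': matches stack top 'd' => pop. Stack: ba
  Read 'c': push. Stack: bac
  Read 'd': push. Stack: bacd
  Read 'e': push. Stack: bacde
  Read 'd': push. Stack: bacded
  Read 'd': matches stack top 'd' => pop. Stack: bacde
  Read 'd': push. Stack: bacded
Final stack: "bacded" (length 6)

6


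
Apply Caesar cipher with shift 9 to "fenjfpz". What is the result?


Caesar cipher: shift "fenjfpz" by 9
  'f' (pos 5) + 9 = pos 14 = 'o'
  'e' (pos 4) + 9 = pos 13 = 'n'
  'n' (pos 13) + 9 = pos 22 = 'w'
  'j' (pos 9) + 9 = pos 18 = 's'
  'f' (pos 5) + 9 = pos 14 = 'o'
  'p' (pos 15) + 9 = pos 24 = 'y'
  'z' (pos 25) + 9 = pos 8 = 'i'
Result: onwsoyi

onwsoyi


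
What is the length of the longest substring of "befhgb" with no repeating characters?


Input: "befhgb"
Sliding window (track last position of each char):
  Position 0 ('b'): window [0,0] length 1 -- new best
  Position 1 ('e'): window [0,1] length 2 -- new best
  Position 2 ('f'): window [0,2] length 3 -- new best
  Position 3 ('h'): window [0,3] length 4 -- new best
  Position 4 ('g'): window [0,4] length 5 -- new best
  Position 5 ('b'): repeat (last at 0), move window start to 1
  Position 5 ('b'): window [1,5] length 5
Longest substring with no repeats: "befhg" with length 5

5


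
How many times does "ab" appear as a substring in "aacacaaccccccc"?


Searching for "ab" in "aacacaaccccccc"
Scanning each position:
  Position 0: "aa" => no
  Position 1: "ac" => no
  Position 2: "ca" => no
  Position 3: "ac" => no
  Position 4: "ca" => no
  Position 5: "aa" => no
  Position 6: "ac" => no
  Position 7: "cc" => no
  Position 8: "cc" => no
  Position 9: "cc" => no
  Position 10: "cc" => no
  Position 11: "cc" => no
  Position 12: "cc" => no
Total occurrences: 0

0


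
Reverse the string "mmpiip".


Input: mmpiip
Reading characters right to left:
  Position 5: 'p'
  Position 4: 'i'
  Position 3: 'i'
  Position 2: 'p'
  Position 1: 'm'
  Position 0: 'm'
Reversed: piipmm

piipmm


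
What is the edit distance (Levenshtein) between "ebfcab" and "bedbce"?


Computing edit distance: "ebfcab" -> "bedbce"
DP table:
           b    e    d    b    c    e
      0    1    2    3    4    5    6
  e   1    1    1    2    3    4    5
  b   2    1    2    2    2    3    4
  f   3    2    2    3    3    3    4
  c   4    3    3    3    4    3    4
  a   5    4    4    4    4    4    4
  b   6    5    5    5    4    5    5
Edit distance = dp[6][6] = 5

5


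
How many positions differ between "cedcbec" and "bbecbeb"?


Comparing "cedcbec" and "bbecbeb" position by position:
  Position 0: 'c' vs 'b' => DIFFER
  Position 1: 'e' vs 'b' => DIFFER
  Position 2: 'd' vs 'e' => DIFFER
  Position 3: 'c' vs 'c' => same
  Position 4: 'b' vs 'b' => same
  Position 5: 'e' vs 'e' => same
  Position 6: 'c' vs 'b' => DIFFER
Positions that differ: 4

4


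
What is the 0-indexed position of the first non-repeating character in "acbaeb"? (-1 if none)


Input: acbaeb
Character frequencies:
  'a': 2
  'b': 2
  'c': 1
  'e': 1
Scanning left to right for freq == 1:
  Position 0 ('a'): freq=2, skip
  Position 1 ('c'): unique! => answer = 1

1


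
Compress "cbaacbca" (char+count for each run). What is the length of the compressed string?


Input: cbaacbca
Runs:
  'c' x 1 => "c1"
  'b' x 1 => "b1"
  'a' x 2 => "a2"
  'c' x 1 => "c1"
  'b' x 1 => "b1"
  'c' x 1 => "c1"
  'a' x 1 => "a1"
Compressed: "c1b1a2c1b1c1a1"
Compressed length: 14

14


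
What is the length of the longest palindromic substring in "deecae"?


Input: "deecae"
Checking substrings for palindromes:
  [1:3] "ee" (len 2) => palindrome
Longest palindromic substring: "ee" with length 2

2


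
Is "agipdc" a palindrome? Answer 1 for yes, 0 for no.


Input: agipdc
Reversed: cdpiga
  Compare pos 0 ('a') with pos 5 ('c'): MISMATCH
  Compare pos 1 ('g') with pos 4 ('d'): MISMATCH
  Compare pos 2 ('i') with pos 3 ('p'): MISMATCH
Result: not a palindrome

0


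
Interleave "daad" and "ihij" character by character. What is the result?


Interleaving "daad" and "ihij":
  Position 0: 'd' from first, 'i' from second => "di"
  Position 1: 'a' from first, 'h' from second => "ah"
  Position 2: 'a' from first, 'i' from second => "ai"
  Position 3: 'd' from first, 'j' from second => "dj"
Result: diahaidj

diahaidj


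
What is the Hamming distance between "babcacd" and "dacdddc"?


Comparing "babcacd" and "dacdddc" position by position:
  Position 0: 'b' vs 'd' => differ
  Position 1: 'a' vs 'a' => same
  Position 2: 'b' vs 'c' => differ
  Position 3: 'c' vs 'd' => differ
  Position 4: 'a' vs 'd' => differ
  Position 5: 'c' vs 'd' => differ
  Position 6: 'd' vs 'c' => differ
Total differences (Hamming distance): 6

6


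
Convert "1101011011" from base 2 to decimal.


Input: "1101011011" in base 2
Positional expansion:
  Digit '1' (value 1) x 2^9 = 512
  Digit '1' (value 1) x 2^8 = 256
  Digit '0' (value 0) x 2^7 = 0
  Digit '1' (value 1) x 2^6 = 64
  Digit '0' (value 0) x 2^5 = 0
  Digit '1' (value 1) x 2^4 = 16
  Digit '1' (value 1) x 2^3 = 8
  Digit '0' (value 0) x 2^2 = 0
  Digit '1' (value 1) x 2^1 = 2
  Digit '1' (value 1) x 2^0 = 1
Sum = 859

859


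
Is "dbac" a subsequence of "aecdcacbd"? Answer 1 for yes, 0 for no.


Check if "dbac" is a subsequence of "aecdcacbd"
Greedy scan:
  Position 0 ('a'): no match needed
  Position 1 ('e'): no match needed
  Position 2 ('c'): no match needed
  Position 3 ('d'): matches sub[0] = 'd'
  Position 4 ('c'): no match needed
  Position 5 ('a'): no match needed
  Position 6 ('c'): no match needed
  Position 7 ('b'): matches sub[1] = 'b'
  Position 8 ('d'): no match needed
Only matched 2/4 characters => not a subsequence

0


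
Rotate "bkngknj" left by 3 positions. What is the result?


Input: "bkngknj", rotate left by 3
First 3 characters: "bkn"
Remaining characters: "gknj"
Concatenate remaining + first: "gknj" + "bkn" = "gknjbkn"

gknjbkn


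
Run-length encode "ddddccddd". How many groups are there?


Input: ddddccddd
Scanning for consecutive runs:
  Group 1: 'd' x 4 (positions 0-3)
  Group 2: 'c' x 2 (positions 4-5)
  Group 3: 'd' x 3 (positions 6-8)
Total groups: 3

3


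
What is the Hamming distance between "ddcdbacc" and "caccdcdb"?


Comparing "ddcdbacc" and "caccdcdb" position by position:
  Position 0: 'd' vs 'c' => differ
  Position 1: 'd' vs 'a' => differ
  Position 2: 'c' vs 'c' => same
  Position 3: 'd' vs 'c' => differ
  Position 4: 'b' vs 'd' => differ
  Position 5: 'a' vs 'c' => differ
  Position 6: 'c' vs 'd' => differ
  Position 7: 'c' vs 'b' => differ
Total differences (Hamming distance): 7

7


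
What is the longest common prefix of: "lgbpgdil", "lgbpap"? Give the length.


Words: lgbpgdil, lgbpap
  Position 0: all 'l' => match
  Position 1: all 'g' => match
  Position 2: all 'b' => match
  Position 3: all 'p' => match
  Position 4: ('g', 'a') => mismatch, stop
LCP = "lgbp" (length 4)

4


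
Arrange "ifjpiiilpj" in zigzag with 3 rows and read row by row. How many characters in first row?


Zigzag "ifjpiiilpj" into 3 rows:
Placing characters:
  'i' => row 0
  'f' => row 1
  'j' => row 2
  'p' => row 1
  'i' => row 0
  'i' => row 1
  'i' => row 2
  'l' => row 1
  'p' => row 0
  'j' => row 1
Rows:
  Row 0: "iip"
  Row 1: "fpilj"
  Row 2: "ji"
First row length: 3

3


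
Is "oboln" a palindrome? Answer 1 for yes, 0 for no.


Input: oboln
Reversed: nlobo
  Compare pos 0 ('o') with pos 4 ('n'): MISMATCH
  Compare pos 1 ('b') with pos 3 ('l'): MISMATCH
Result: not a palindrome

0


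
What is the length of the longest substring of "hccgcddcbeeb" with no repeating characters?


Input: "hccgcddcbeeb"
Sliding window (track last position of each char):
  Position 0 ('h'): window [0,0] length 1 -- new best
  Position 1 ('c'): window [0,1] length 2 -- new best
  Position 2 ('c'): repeat (last at 1), move window start to 2
  Position 2 ('c'): window [2,2] length 1
  Position 3 ('g'): window [2,3] length 2
  Position 4 ('c'): repeat (last at 2), move window start to 3
  Position 4 ('c'): window [3,4] length 2
  Position 5 ('d'): window [3,5] length 3 -- new best
  Position 6 ('d'): repeat (last at 5), move window start to 6
  Position 6 ('d'): window [6,6] length 1
  Position 7 ('c'): window [6,7] length 2
  Position 8 ('b'): window [6,8] length 3
  Position 9 ('e'): window [6,9] length 4 -- new best
  Position 10 ('e'): repeat (last at 9), move window start to 10
  Position 10 ('e'): window [10,10] length 1
  Position 11 ('b'): window [10,11] length 2
Longest substring with no repeats: "dcbe" with length 4

4


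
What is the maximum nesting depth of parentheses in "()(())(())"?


Input: "()(())(())"
Tracking depth:
  Position 0 '(': depth becomes 1
  Position 1 ')': depth becomes 0
  Position 2 '(': depth becomes 1
  Position 3 '(': depth becomes 2
  Position 4 ')': depth becomes 1
  Position 5 ')': depth becomes 0
  Position 6 '(': depth becomes 1
  Position 7 '(': depth becomes 2
  Position 8 ')': depth becomes 1
  Position 9 ')': depth becomes 0
Maximum depth reached: 2

2


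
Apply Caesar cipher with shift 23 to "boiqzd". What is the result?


Caesar cipher: shift "boiqzd" by 23
  'b' (pos 1) + 23 = pos 24 = 'y'
  'o' (pos 14) + 23 = pos 11 = 'l'
  'i' (pos 8) + 23 = pos 5 = 'f'
  'q' (pos 16) + 23 = pos 13 = 'n'
  'z' (pos 25) + 23 = pos 22 = 'w'
  'd' (pos 3) + 23 = pos 0 = 'a'
Result: ylfnwa

ylfnwa


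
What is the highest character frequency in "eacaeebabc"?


Input: eacaeebabc
Character counts:
  'a': 3
  'b': 2
  'c': 2
  'e': 3
Maximum frequency: 3

3


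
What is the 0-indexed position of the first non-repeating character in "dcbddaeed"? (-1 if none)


Input: dcbddaeed
Character frequencies:
  'a': 1
  'b': 1
  'c': 1
  'd': 4
  'e': 2
Scanning left to right for freq == 1:
  Position 0 ('d'): freq=4, skip
  Position 1 ('c'): unique! => answer = 1

1


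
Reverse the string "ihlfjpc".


Input: ihlfjpc
Reading characters right to left:
  Position 6: 'c'
  Position 5: 'p'
  Position 4: 'j'
  Position 3: 'f'
  Position 2: 'l'
  Position 1: 'h'
  Position 0: 'i'
Reversed: cpjflhi

cpjflhi


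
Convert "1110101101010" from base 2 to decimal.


Input: "1110101101010" in base 2
Positional expansion:
  Digit '1' (value 1) x 2^12 = 4096
  Digit '1' (value 1) x 2^11 = 2048
  Digit '1' (value 1) x 2^10 = 1024
  Digit '0' (value 0) x 2^9 = 0
  Digit '1' (value 1) x 2^8 = 256
  Digit '0' (value 0) x 2^7 = 0
  Digit '1' (value 1) x 2^6 = 64
  Digit '1' (value 1) x 2^5 = 32
  Digit '0' (value 0) x 2^4 = 0
  Digit '1' (value 1) x 2^3 = 8
  Digit '0' (value 0) x 2^2 = 0
  Digit '1' (value 1) x 2^1 = 2
  Digit '0' (value 0) x 2^0 = 0
Sum = 7530

7530


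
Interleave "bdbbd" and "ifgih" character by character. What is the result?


Interleaving "bdbbd" and "ifgih":
  Position 0: 'b' from first, 'i' from second => "bi"
  Position 1: 'd' from first, 'f' from second => "df"
  Position 2: 'b' from first, 'g' from second => "bg"
  Position 3: 'b' from first, 'i' from second => "bi"
  Position 4: 'd' from first, 'h' from second => "dh"
Result: bidfbgbidh

bidfbgbidh


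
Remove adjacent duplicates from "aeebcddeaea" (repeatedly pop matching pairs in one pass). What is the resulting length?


Input: aeebcddeaea
Stack-based adjacent duplicate removal:
  Read 'a': push. Stack: a
  Read 'e': push. Stack: ae
  Read 'e': matches stack top 'e' => pop. Stack: a
  Read 'b': push. Stack: ab
  Read 'c': push. Stack: abc
  Read 'd': push. Stack: abcd
  Read 'd': matches stack top 'd' => pop. Stack: abc
  Read 'e': push. Stack: abce
  Read 'a': push. Stack: abcea
  Read 'e': push. Stack: abceae
  Read 'a': push. Stack: abceaea
Final stack: "abceaea" (length 7)

7


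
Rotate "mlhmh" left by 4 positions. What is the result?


Input: "mlhmh", rotate left by 4
First 4 characters: "mlhm"
Remaining characters: "h"
Concatenate remaining + first: "h" + "mlhm" = "hmlhm"

hmlhm


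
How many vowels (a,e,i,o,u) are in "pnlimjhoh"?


Input: pnlimjhoh
Checking each character:
  'p' at position 0: consonant
  'n' at position 1: consonant
  'l' at position 2: consonant
  'i' at position 3: vowel (running total: 1)
  'm' at position 4: consonant
  'j' at position 5: consonant
  'h' at position 6: consonant
  'o' at position 7: vowel (running total: 2)
  'h' at position 8: consonant
Total vowels: 2

2


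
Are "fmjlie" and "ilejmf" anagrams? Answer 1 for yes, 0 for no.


Strings: "fmjlie", "ilejmf"
Sorted first:  efijlm
Sorted second: efijlm
Sorted forms match => anagrams

1


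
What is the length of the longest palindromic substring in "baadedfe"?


Input: "baadedfe"
Checking substrings for palindromes:
  [3:6] "ded" (len 3) => palindrome
  [1:3] "aa" (len 2) => palindrome
Longest palindromic substring: "ded" with length 3

3


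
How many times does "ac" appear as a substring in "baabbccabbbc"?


Searching for "ac" in "baabbccabbbc"
Scanning each position:
  Position 0: "ba" => no
  Position 1: "aa" => no
  Position 2: "ab" => no
  Position 3: "bb" => no
  Position 4: "bc" => no
  Position 5: "cc" => no
  Position 6: "ca" => no
  Position 7: "ab" => no
  Position 8: "bb" => no
  Position 9: "bb" => no
  Position 10: "bc" => no
Total occurrences: 0

0


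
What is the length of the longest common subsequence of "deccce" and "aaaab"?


LCS of "deccce" and "aaaab"
DP table:
           a    a    a    a    b
      0    0    0    0    0    0
  d   0    0    0    0    0    0
  e   0    0    0    0    0    0
  c   0    0    0    0    0    0
  c   0    0    0    0    0    0
  c   0    0    0    0    0    0
  e   0    0    0    0    0    0
LCS length = dp[6][5] = 0

0


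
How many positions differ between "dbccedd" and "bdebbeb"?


Comparing "dbccedd" and "bdebbeb" position by position:
  Position 0: 'd' vs 'b' => DIFFER
  Position 1: 'b' vs 'd' => DIFFER
  Position 2: 'c' vs 'e' => DIFFER
  Position 3: 'c' vs 'b' => DIFFER
  Position 4: 'e' vs 'b' => DIFFER
  Position 5: 'd' vs 'e' => DIFFER
  Position 6: 'd' vs 'b' => DIFFER
Positions that differ: 7

7


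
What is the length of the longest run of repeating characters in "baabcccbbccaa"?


Input: "baabcccbbccaa"
Scanning for longest run:
  Position 1 ('a'): new char, reset run to 1
  Position 2 ('a'): continues run of 'a', length=2
  Position 3 ('b'): new char, reset run to 1
  Position 4 ('c'): new char, reset run to 1
  Position 5 ('c'): continues run of 'c', length=2
  Position 6 ('c'): continues run of 'c', length=3
  Position 7 ('b'): new char, reset run to 1
  Position 8 ('b'): continues run of 'b', length=2
  Position 9 ('c'): new char, reset run to 1
  Position 10 ('c'): continues run of 'c', length=2
  Position 11 ('a'): new char, reset run to 1
  Position 12 ('a'): continues run of 'a', length=2
Longest run: 'c' with length 3

3


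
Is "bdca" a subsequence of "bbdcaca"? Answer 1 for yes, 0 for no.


Check if "bdca" is a subsequence of "bbdcaca"
Greedy scan:
  Position 0 ('b'): matches sub[0] = 'b'
  Position 1 ('b'): no match needed
  Position 2 ('d'): matches sub[1] = 'd'
  Position 3 ('c'): matches sub[2] = 'c'
  Position 4 ('a'): matches sub[3] = 'a'
  Position 5 ('c'): no match needed
  Position 6 ('a'): no match needed
All 4 characters matched => is a subsequence

1


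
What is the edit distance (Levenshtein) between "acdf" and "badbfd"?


Computing edit distance: "acdf" -> "badbfd"
DP table:
           b    a    d    b    f    d
      0    1    2    3    4    5    6
  a   1    1    1    2    3    4    5
  c   2    2    2    2    3    4    5
  d   3    3    3    2    3    4    4
  f   4    4    4    3    3    3    4
Edit distance = dp[4][6] = 4

4


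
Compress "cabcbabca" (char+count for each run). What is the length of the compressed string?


Input: cabcbabca
Runs:
  'c' x 1 => "c1"
  'a' x 1 => "a1"
  'b' x 1 => "b1"
  'c' x 1 => "c1"
  'b' x 1 => "b1"
  'a' x 1 => "a1"
  'b' x 1 => "b1"
  'c' x 1 => "c1"
  'a' x 1 => "a1"
Compressed: "c1a1b1c1b1a1b1c1a1"
Compressed length: 18

18


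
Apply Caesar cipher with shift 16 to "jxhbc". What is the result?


Caesar cipher: shift "jxhbc" by 16
  'j' (pos 9) + 16 = pos 25 = 'z'
  'x' (pos 23) + 16 = pos 13 = 'n'
  'h' (pos 7) + 16 = pos 23 = 'x'
  'b' (pos 1) + 16 = pos 17 = 'r'
  'c' (pos 2) + 16 = pos 18 = 's'
Result: znxrs

znxrs


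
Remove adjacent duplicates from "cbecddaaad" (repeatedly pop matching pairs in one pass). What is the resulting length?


Input: cbecddaaad
Stack-based adjacent duplicate removal:
  Read 'c': push. Stack: c
  Read 'b': push. Stack: cb
  Read 'e': push. Stack: cbe
  Read 'c': push. Stack: cbec
  Read 'd': push. Stack: cbecd
  Read 'd': matches stack top 'd' => pop. Stack: cbec
  Read 'a': push. Stack: cbeca
  Read 'a': matches stack top 'a' => pop. Stack: cbec
  Read 'a': push. Stack: cbeca
  Read 'd': push. Stack: cbecad
Final stack: "cbecad" (length 6)

6


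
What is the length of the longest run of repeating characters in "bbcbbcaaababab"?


Input: "bbcbbcaaababab"
Scanning for longest run:
  Position 1 ('b'): continues run of 'b', length=2
  Position 2 ('c'): new char, reset run to 1
  Position 3 ('b'): new char, reset run to 1
  Position 4 ('b'): continues run of 'b', length=2
  Position 5 ('c'): new char, reset run to 1
  Position 6 ('a'): new char, reset run to 1
  Position 7 ('a'): continues run of 'a', length=2
  Position 8 ('a'): continues run of 'a', length=3
  Position 9 ('b'): new char, reset run to 1
  Position 10 ('a'): new char, reset run to 1
  Position 11 ('b'): new char, reset run to 1
  Position 12 ('a'): new char, reset run to 1
  Position 13 ('b'): new char, reset run to 1
Longest run: 'a' with length 3

3


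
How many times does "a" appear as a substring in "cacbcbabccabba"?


Searching for "a" in "cacbcbabccabba"
Scanning each position:
  Position 0: "c" => no
  Position 1: "a" => MATCH
  Position 2: "c" => no
  Position 3: "b" => no
  Position 4: "c" => no
  Position 5: "b" => no
  Position 6: "a" => MATCH
  Position 7: "b" => no
  Position 8: "c" => no
  Position 9: "c" => no
  Position 10: "a" => MATCH
  Position 11: "b" => no
  Position 12: "b" => no
  Position 13: "a" => MATCH
Total occurrences: 4

4


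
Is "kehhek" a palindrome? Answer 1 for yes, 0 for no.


Input: kehhek
Reversed: kehhek
  Compare pos 0 ('k') with pos 5 ('k'): match
  Compare pos 1 ('e') with pos 4 ('e'): match
  Compare pos 2 ('h') with pos 3 ('h'): match
Result: palindrome

1


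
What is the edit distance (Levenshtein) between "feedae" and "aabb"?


Computing edit distance: "feedae" -> "aabb"
DP table:
           a    a    b    b
      0    1    2    3    4
  f   1    1    2    3    4
  e   2    2    2    3    4
  e   3    3    3    3    4
  d   4    4    4    4    4
  a   5    4    4    5    5
  e   6    5    5    5    6
Edit distance = dp[6][4] = 6

6


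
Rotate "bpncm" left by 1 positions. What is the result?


Input: "bpncm", rotate left by 1
First 1 characters: "b"
Remaining characters: "pncm"
Concatenate remaining + first: "pncm" + "b" = "pncmb"

pncmb


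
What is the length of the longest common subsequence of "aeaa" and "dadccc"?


LCS of "aeaa" and "dadccc"
DP table:
           d    a    d    c    c    c
      0    0    0    0    0    0    0
  a   0    0    1    1    1    1    1
  e   0    0    1    1    1    1    1
  a   0    0    1    1    1    1    1
  a   0    0    1    1    1    1    1
LCS length = dp[4][6] = 1

1


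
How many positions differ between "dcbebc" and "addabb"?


Comparing "dcbebc" and "addabb" position by position:
  Position 0: 'd' vs 'a' => DIFFER
  Position 1: 'c' vs 'd' => DIFFER
  Position 2: 'b' vs 'd' => DIFFER
  Position 3: 'e' vs 'a' => DIFFER
  Position 4: 'b' vs 'b' => same
  Position 5: 'c' vs 'b' => DIFFER
Positions that differ: 5

5


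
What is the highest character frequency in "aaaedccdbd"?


Input: aaaedccdbd
Character counts:
  'a': 3
  'b': 1
  'c': 2
  'd': 3
  'e': 1
Maximum frequency: 3

3


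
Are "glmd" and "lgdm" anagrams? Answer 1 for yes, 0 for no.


Strings: "glmd", "lgdm"
Sorted first:  dglm
Sorted second: dglm
Sorted forms match => anagrams

1


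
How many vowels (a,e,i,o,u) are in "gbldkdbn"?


Input: gbldkdbn
Checking each character:
  'g' at position 0: consonant
  'b' at position 1: consonant
  'l' at position 2: consonant
  'd' at position 3: consonant
  'k' at position 4: consonant
  'd' at position 5: consonant
  'b' at position 6: consonant
  'n' at position 7: consonant
Total vowels: 0

0


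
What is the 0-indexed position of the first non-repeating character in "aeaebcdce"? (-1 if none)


Input: aeaebcdce
Character frequencies:
  'a': 2
  'b': 1
  'c': 2
  'd': 1
  'e': 3
Scanning left to right for freq == 1:
  Position 0 ('a'): freq=2, skip
  Position 1 ('e'): freq=3, skip
  Position 2 ('a'): freq=2, skip
  Position 3 ('e'): freq=3, skip
  Position 4 ('b'): unique! => answer = 4

4


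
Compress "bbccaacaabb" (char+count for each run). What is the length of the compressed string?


Input: bbccaacaabb
Runs:
  'b' x 2 => "b2"
  'c' x 2 => "c2"
  'a' x 2 => "a2"
  'c' x 1 => "c1"
  'a' x 2 => "a2"
  'b' x 2 => "b2"
Compressed: "b2c2a2c1a2b2"
Compressed length: 12

12


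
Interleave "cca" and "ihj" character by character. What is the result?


Interleaving "cca" and "ihj":
  Position 0: 'c' from first, 'i' from second => "ci"
  Position 1: 'c' from first, 'h' from second => "ch"
  Position 2: 'a' from first, 'j' from second => "aj"
Result: cichaj

cichaj


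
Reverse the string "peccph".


Input: peccph
Reading characters right to left:
  Position 5: 'h'
  Position 4: 'p'
  Position 3: 'c'
  Position 2: 'c'
  Position 1: 'e'
  Position 0: 'p'
Reversed: hpccep

hpccep


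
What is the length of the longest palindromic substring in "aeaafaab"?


Input: "aeaafaab"
Checking substrings for palindromes:
  [2:7] "aafaa" (len 5) => palindrome
  [0:3] "aea" (len 3) => palindrome
  [3:6] "afa" (len 3) => palindrome
  [2:4] "aa" (len 2) => palindrome
  [5:7] "aa" (len 2) => palindrome
Longest palindromic substring: "aafaa" with length 5

5


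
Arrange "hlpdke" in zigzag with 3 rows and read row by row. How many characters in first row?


Zigzag "hlpdke" into 3 rows:
Placing characters:
  'h' => row 0
  'l' => row 1
  'p' => row 2
  'd' => row 1
  'k' => row 0
  'e' => row 1
Rows:
  Row 0: "hk"
  Row 1: "lde"
  Row 2: "p"
First row length: 2

2


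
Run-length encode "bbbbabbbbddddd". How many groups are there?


Input: bbbbabbbbddddd
Scanning for consecutive runs:
  Group 1: 'b' x 4 (positions 0-3)
  Group 2: 'a' x 1 (positions 4-4)
  Group 3: 'b' x 4 (positions 5-8)
  Group 4: 'd' x 5 (positions 9-13)
Total groups: 4

4


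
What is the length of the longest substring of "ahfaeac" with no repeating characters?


Input: "ahfaeac"
Sliding window (track last position of each char):
  Position 0 ('a'): window [0,0] length 1 -- new best
  Position 1 ('h'): window [0,1] length 2 -- new best
  Position 2 ('f'): window [0,2] length 3 -- new best
  Position 3 ('a'): repeat (last at 0), move window start to 1
  Position 3 ('a'): window [1,3] length 3
  Position 4 ('e'): window [1,4] length 4 -- new best
  Position 5 ('a'): repeat (last at 3), move window start to 4
  Position 5 ('a'): window [4,5] length 2
  Position 6 ('c'): window [4,6] length 3
Longest substring with no repeats: "hfae" with length 4

4
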